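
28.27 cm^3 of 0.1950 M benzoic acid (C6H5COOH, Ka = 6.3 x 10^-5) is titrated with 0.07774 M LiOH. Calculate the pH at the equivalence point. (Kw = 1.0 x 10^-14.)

8.47

n(C6H5COOH) = 0.1950 x 0.02827 = 0.005513 mol; V(LiOH) at equivalence = 0.005513/0.07774 = 0.07091 L.
At equivalence all the acid is converted to C6H5COO-; total volume = 0.02827 + 0.07091 = 0.09918 L, so [C6H5COO-] = 0.005513/0.09918 = 0.05558 M.
Kb = Kw/Ka = 1.0e-14 / 6.3 x 10^-5 = 1.59e-10.
[OH^-] = sqrt(Kb x [C6H5COO-]) = sqrt(1.59e-10 x 0.05558) = 2.97e-6 M.
pOH = 5.53, so pH = 14.00 - 5.53 = 8.47.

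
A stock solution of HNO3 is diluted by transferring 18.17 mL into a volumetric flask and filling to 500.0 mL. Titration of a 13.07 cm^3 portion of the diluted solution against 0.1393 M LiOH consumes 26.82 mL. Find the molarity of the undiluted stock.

n(LiOH) = 0.1393 x 0.02682 = 0.003736 mol.
n(HNO3) in the aliquot = 0.003736 mol.
[diluted HNO3] = 0.003736 / 0.01307 = 0.2858 M.
Dilution factor = 500.0/18.17 = 27.52, so [stock] = 0.2858 x 27.52 = 7.87 M.

7.87 M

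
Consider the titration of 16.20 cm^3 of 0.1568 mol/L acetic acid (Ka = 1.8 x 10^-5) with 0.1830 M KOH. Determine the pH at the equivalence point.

8.84

n(CH3COOH) = 0.1568 x 0.01620 = 0.002540 mol; V(KOH) at equivalence = 0.002540/0.1830 = 0.01388 L.
At equivalence all the acid is converted to CH3COO-; total volume = 0.01620 + 0.01388 = 0.03008 L, so [CH3COO-] = 0.002540/0.03008 = 0.08444 M.
Kb = Kw/Ka = 1.0e-14 / 1.8 x 10^-5 = 5.56e-10.
[OH^-] = sqrt(Kb x [CH3COO-]) = sqrt(5.56e-10 x 0.08444) = 6.85e-6 M.
pOH = 5.16, so pH = 14.00 - 5.16 = 8.84.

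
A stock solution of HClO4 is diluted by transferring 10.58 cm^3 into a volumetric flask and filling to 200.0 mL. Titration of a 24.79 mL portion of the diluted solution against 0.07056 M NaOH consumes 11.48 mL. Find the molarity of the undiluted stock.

n(NaOH) = 0.07056 x 0.01148 = 0.0008100 mol.
n(HClO4) in the aliquot = 0.0008100 mol.
[diluted HClO4] = 0.0008100 / 0.02479 = 0.03268 M.
Dilution factor = 200.0/10.58 = 18.90, so [stock] = 0.03268 x 18.90 = 0.618 M.

0.618 M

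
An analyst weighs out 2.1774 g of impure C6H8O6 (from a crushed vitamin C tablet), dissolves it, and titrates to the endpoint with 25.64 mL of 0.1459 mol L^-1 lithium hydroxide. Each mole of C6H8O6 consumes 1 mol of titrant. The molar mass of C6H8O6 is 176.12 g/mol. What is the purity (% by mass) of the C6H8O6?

n(LiOH) = 0.1459 x 0.02564 = 0.003741 mol.
n(C6H8O6) = 0.003741 / 1 = 0.003741 mol.
mass of C6H8O6 = 0.003741 x 176.12 = 0.6588 g.
% purity = 0.6588 / 2.1774 x 100 = 30.3%.

30.3%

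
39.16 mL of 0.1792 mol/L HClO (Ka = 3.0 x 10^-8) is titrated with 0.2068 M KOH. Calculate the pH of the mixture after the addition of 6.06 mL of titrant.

Initial n(HClO) = 0.1792 x 0.03916 = 0.007017 mol.
n(KOH) added = 0.2068 x 0.006060 = 0.001253 mol, converting that many moles of HClO to ClO-.
Remaining n(HClO) = 0.005764 mol; n(ClO-) = 0.001253 mol.
By Henderson-Hasselbalch, pH = pKa + log([A^-]/[HA]) = 7.52 + log(0.001253/0.005764) = 7.52 + (-0.66) = 6.86.

6.86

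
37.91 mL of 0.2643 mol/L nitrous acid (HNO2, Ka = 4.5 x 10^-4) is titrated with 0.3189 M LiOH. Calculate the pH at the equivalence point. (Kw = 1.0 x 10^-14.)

8.25

n(HNO2) = 0.2643 x 0.03791 = 0.01002 mol; V(LiOH) at equivalence = 0.01002/0.3189 = 0.03142 L.
At equivalence all the acid is converted to NO2-; total volume = 0.03791 + 0.03142 = 0.06933 L, so [NO2-] = 0.01002/0.06933 = 0.1445 M.
Kb = Kw/Ka = 1.0e-14 / 4.5 x 10^-4 = 2.22e-11.
[OH^-] = sqrt(Kb x [NO2-]) = sqrt(2.22e-11 x 0.1445) = 1.79e-6 M.
pOH = 5.75, so pH = 14.00 - 5.75 = 8.25.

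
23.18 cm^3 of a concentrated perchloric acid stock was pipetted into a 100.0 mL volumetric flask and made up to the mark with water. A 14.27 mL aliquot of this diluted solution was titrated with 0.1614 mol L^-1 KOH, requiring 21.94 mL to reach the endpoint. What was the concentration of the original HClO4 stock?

1.07 M

n(KOH) = 0.1614 x 0.02194 = 0.003541 mol.
n(HClO4) in the aliquot = 0.003541 mol.
[diluted HClO4] = 0.003541 / 0.01427 = 0.2482 M.
Dilution factor = 100.0/23.18 = 4.314, so [stock] = 0.2482 x 4.314 = 1.07 M.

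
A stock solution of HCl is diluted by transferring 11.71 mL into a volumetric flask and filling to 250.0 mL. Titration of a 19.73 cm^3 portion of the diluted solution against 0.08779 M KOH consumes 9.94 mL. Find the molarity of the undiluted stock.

0.944 M

n(KOH) = 0.08779 x 0.009940 = 0.0008726 mol.
n(HCl) in the aliquot = 0.0008726 mol.
[diluted HCl] = 0.0008726 / 0.01973 = 0.04423 M.
Dilution factor = 250.0/11.71 = 21.35, so [stock] = 0.04423 x 21.35 = 0.944 M.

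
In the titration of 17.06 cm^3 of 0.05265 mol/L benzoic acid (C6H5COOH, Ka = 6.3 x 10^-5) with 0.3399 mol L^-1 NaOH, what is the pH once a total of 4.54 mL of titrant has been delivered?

12.48

n(acid) = 0.05265 x 0.01706 = 0.0008982 mol; n(NaOH) added = 0.3399 x 0.004540 = 0.001543 mol.
Base is in excess by 0.001543 - 0.0008982 = 0.0006449 mol in a total volume of 0.02160 L.
[OH^-] = 0.0006449/0.02160 = 0.02986 M, so pOH = 1.52 and pH = 14.00 - 1.52 = 12.48.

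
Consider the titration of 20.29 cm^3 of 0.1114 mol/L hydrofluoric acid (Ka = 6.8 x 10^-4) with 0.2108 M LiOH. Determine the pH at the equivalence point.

n(HF) = 0.1114 x 0.02029 = 0.002260 mol; V(LiOH) at equivalence = 0.002260/0.2108 = 0.01072 L.
At equivalence all the acid is converted to F-; total volume = 0.02029 + 0.01072 = 0.03101 L, so [F-] = 0.002260/0.03101 = 0.07288 M.
Kb = Kw/Ka = 1.0e-14 / 6.8 x 10^-4 = 1.47e-11.
[OH^-] = sqrt(Kb x [F-]) = sqrt(1.47e-11 x 0.07288) = 1.04e-6 M.
pOH = 5.98, so pH = 14.00 - 5.98 = 8.02.

8.02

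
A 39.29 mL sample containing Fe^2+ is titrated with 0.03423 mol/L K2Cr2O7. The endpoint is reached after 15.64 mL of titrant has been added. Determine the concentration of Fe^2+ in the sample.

n(K2Cr2O7) = 0.03423 x 0.01564 = 0.0005354 mol.
From the balanced equation, 1 mol K2Cr2O7 reacts with 6 mol Fe^2+, so n(Fe^2+) = 0.0005354 x 6/1 = 0.003212 mol.
[Fe^2+] = 0.003212 / 0.03929 L = 0.0818 M.

0.0818 M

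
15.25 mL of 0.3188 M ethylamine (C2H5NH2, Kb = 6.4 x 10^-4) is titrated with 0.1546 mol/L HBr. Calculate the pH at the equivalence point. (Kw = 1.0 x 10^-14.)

n(C2H5NH2) = 0.3188 x 0.01525 = 0.004862 mol; V(HBr) at equivalence = 0.004862/0.1546 = 0.03145 L.
At equivalence the base is fully converted to C2H5NH3+; total volume = 0.04670 L, so [C2H5NH3+] = 0.004862/0.04670 = 0.1041 M.
Ka(C2H5NH3+) = Kw/Kb = 1.0e-14 / 6.4 x 10^-4 = 1.56e-11.
[H^+] = sqrt(Ka x [C2H5NH3+]) = sqrt(1.56e-11 x 0.1041) = 1.28e-6 M.
pH = -log(1.28e-6) = 5.89.

5.89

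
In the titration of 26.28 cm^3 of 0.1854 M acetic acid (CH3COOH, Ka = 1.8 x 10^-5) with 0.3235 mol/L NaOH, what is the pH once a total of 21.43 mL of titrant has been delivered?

n(acid) = 0.1854 x 0.02628 = 0.004872 mol; n(NaOH) added = 0.3235 x 0.02143 = 0.006933 mol.
Base is in excess by 0.006933 - 0.004872 = 0.002060 mol in a total volume of 0.04771 L.
[OH^-] = 0.002060/0.04771 = 0.04318 M, so pOH = 1.36 and pH = 14.00 - 1.36 = 12.64.

12.64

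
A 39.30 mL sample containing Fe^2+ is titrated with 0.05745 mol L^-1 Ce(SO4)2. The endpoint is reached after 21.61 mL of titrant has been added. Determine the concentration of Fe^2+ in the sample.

n(Ce(SO4)2) = 0.05745 x 0.02161 = 0.001241 mol.
From the balanced equation, 1 mol Ce(SO4)2 reacts with 1 mol Fe^2+, so n(Fe^2+) = 0.001241 x 1/1 = 0.001241 mol.
[Fe^2+] = 0.001241 / 0.03930 L = 0.0316 M.

0.0316 M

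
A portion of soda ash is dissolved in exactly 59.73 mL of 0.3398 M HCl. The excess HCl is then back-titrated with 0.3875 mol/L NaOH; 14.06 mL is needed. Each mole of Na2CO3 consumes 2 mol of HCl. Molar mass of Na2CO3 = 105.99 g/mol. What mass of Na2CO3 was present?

Total n(HCl) added = 0.3398 x 0.05973 = 0.02030 mol.
n(NaOH) used = 0.3875 x 0.01406 = 0.005448 mol, which equals the excess n(HCl).
So n(HCl) consumed by the sample = 0.02030 - 0.005448 = 0.01485 mol.
n(Na2CO3) = 0.01485 / 2 = 0.007424 mol.
mass = 0.007424 mol x 105.99 g/mol = 0.787 g.

0.787 g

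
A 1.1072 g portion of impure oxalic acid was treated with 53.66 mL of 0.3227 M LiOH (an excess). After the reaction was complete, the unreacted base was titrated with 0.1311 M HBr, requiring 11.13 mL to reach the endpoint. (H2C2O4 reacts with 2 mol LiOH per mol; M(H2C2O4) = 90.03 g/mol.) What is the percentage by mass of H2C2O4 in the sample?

64.5%

Total n(LiOH) added = 0.3227 x 0.05366 = 0.01732 mol.
n(HBr) used = 0.1311 x 0.01113 = 0.001459 mol, which equals the excess n(LiOH).
So n(LiOH) consumed by the sample = 0.01732 - 0.001459 = 0.01586 mol.
n(H2C2O4) = 0.01586 / 2 = 0.007928 mol.
mass H2C2O4 = 0.007928 x 90.03 = 0.7138 g, so %H2C2O4 = 0.7138/1.1072 x 100 = 64.5%.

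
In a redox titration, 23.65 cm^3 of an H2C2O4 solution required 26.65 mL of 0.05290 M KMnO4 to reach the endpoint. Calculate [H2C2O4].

n(KMnO4) = 0.05290 x 0.02665 = 0.001410 mol.
From the balanced equation, 2 mol KMnO4 reacts with 5 mol H2C2O4, so n(H2C2O4) = 0.001410 x 5/2 = 0.003524 mol.
[H2C2O4] = 0.003524 / 0.02365 L = 0.149 M.

0.149 M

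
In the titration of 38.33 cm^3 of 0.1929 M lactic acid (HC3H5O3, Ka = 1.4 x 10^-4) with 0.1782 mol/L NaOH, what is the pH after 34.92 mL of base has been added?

4.58

Initial n(HC3H5O3) = 0.1929 x 0.03833 = 0.007394 mol.
n(NaOH) added = 0.1782 x 0.03492 = 0.006223 mol, converting that many moles of HC3H5O3 to C3H5O3-.
Remaining n(HC3H5O3) = 0.001171 mol; n(C3H5O3-) = 0.006223 mol.
By Henderson-Hasselbalch, pH = pKa + log([A^-]/[HA]) = 3.85 + log(0.006223/0.001171) = 3.85 + (+0.73) = 4.58.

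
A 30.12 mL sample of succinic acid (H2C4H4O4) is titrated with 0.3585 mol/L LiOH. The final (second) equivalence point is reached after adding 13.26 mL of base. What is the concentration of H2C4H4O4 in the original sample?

n(LiOH) = 0.3585 x 0.01326 = 0.004754 mol.
At the final (second) equivalence point, 2 mol OH^- react per mol H2C4H4O4, so n(H2C4H4O4) = 0.004754 / 2 = 0.002377 mol.
[H2C4H4O4] = 0.002377 / 0.03012 L = 0.0789 M.

0.0789 M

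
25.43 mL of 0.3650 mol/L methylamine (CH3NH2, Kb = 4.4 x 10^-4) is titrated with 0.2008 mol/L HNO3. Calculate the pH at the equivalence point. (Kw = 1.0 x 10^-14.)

5.77

n(CH3NH2) = 0.3650 x 0.02543 = 0.009282 mol; V(HNO3) at equivalence = 0.009282/0.2008 = 0.04622 L.
At equivalence the base is fully converted to CH3NH3+; total volume = 0.07165 L, so [CH3NH3+] = 0.009282/0.07165 = 0.1295 M.
Ka(CH3NH3+) = Kw/Kb = 1.0e-14 / 4.4 x 10^-4 = 2.27e-11.
[H^+] = sqrt(Ka x [CH3NH3+]) = sqrt(2.27e-11 x 0.1295) = 1.72e-6 M.
pH = -log(1.72e-6) = 5.77.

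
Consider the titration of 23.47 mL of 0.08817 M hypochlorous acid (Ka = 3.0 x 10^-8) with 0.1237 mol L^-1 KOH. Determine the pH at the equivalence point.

10.12

n(HClO) = 0.08817 x 0.02347 = 0.002069 mol; V(KOH) at equivalence = 0.002069/0.1237 = 0.01673 L.
At equivalence all the acid is converted to ClO-; total volume = 0.02347 + 0.01673 = 0.04020 L, so [ClO-] = 0.002069/0.04020 = 0.05148 M.
Kb = Kw/Ka = 1.0e-14 / 3.0 x 10^-8 = 3.33e-7.
[OH^-] = sqrt(Kb x [ClO-]) = sqrt(3.33e-7 x 0.05148) = 0.000131 M.
pOH = 3.88, so pH = 14.00 - 3.88 = 10.12.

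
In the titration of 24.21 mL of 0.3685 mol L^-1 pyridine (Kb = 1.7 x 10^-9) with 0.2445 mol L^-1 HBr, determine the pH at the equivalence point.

n(C5H5N) = 0.3685 x 0.02421 = 0.008921 mol; V(HBr) at equivalence = 0.008921/0.2445 = 0.03649 L.
At equivalence the base is fully converted to C5H5NH+; total volume = 0.06070 L, so [C5H5NH+] = 0.008921/0.06070 = 0.1470 M.
Ka(C5H5NH+) = Kw/Kb = 1.0e-14 / 1.7 x 10^-9 = 5.88e-6.
[H^+] = sqrt(Ka x [C5H5NH+]) = sqrt(5.88e-6 x 0.1470) = 0.000930 M.
pH = -log(0.000930) = 3.03.

3.03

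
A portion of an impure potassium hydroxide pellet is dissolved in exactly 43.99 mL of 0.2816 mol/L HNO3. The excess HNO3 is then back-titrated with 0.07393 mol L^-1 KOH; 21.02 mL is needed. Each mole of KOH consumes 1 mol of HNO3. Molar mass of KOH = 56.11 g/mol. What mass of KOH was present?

Total n(HNO3) added = 0.2816 x 0.04399 = 0.01239 mol.
n(KOH) used = 0.07393 x 0.02102 = 0.001554 mol, which equals the excess n(HNO3).
So n(HNO3) consumed by the sample = 0.01239 - 0.001554 = 0.01083 mol.
n(KOH) = 0.01083 / 1 = 0.01083 mol.
mass = 0.01083 mol x 56.11 g/mol = 0.608 g.

0.608 g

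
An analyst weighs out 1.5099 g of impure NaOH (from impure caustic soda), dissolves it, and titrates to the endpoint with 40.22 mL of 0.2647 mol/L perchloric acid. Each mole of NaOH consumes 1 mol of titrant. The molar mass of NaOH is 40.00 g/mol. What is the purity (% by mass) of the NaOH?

28.2%

n(HClO4) = 0.2647 x 0.04022 = 0.01065 mol.
n(NaOH) = 0.01065 / 1 = 0.01065 mol.
mass of NaOH = 0.01065 x 40.00 = 0.4258 g.
% purity = 0.4258 / 1.5099 x 100 = 28.2%.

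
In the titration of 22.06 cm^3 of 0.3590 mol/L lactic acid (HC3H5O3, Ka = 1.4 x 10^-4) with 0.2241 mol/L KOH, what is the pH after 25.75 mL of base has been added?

4.28

Initial n(HC3H5O3) = 0.3590 x 0.02206 = 0.007920 mol.
n(KOH) added = 0.2241 x 0.02575 = 0.005771 mol, converting that many moles of HC3H5O3 to C3H5O3-.
Remaining n(HC3H5O3) = 0.002149 mol; n(C3H5O3-) = 0.005771 mol.
By Henderson-Hasselbalch, pH = pKa + log([A^-]/[HA]) = 3.85 + log(0.005771/0.002149) = 3.85 + (+0.43) = 4.28.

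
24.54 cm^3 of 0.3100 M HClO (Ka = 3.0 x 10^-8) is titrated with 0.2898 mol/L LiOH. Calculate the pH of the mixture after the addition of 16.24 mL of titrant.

7.73

Initial n(HClO) = 0.3100 x 0.02454 = 0.007607 mol.
n(LiOH) added = 0.2898 x 0.01624 = 0.004706 mol, converting that many moles of HClO to ClO-.
Remaining n(HClO) = 0.002901 mol; n(ClO-) = 0.004706 mol.
By Henderson-Hasselbalch, pH = pKa + log([A^-]/[HA]) = 7.52 + log(0.004706/0.002901) = 7.52 + (+0.21) = 7.73.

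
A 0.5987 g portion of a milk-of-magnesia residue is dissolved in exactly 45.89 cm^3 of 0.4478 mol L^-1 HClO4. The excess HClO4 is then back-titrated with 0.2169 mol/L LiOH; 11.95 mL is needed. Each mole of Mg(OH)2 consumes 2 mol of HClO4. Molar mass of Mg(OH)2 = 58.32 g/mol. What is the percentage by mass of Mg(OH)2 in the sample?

87.5%

Total n(HClO4) added = 0.4478 x 0.04589 = 0.02055 mol.
n(LiOH) used = 0.2169 x 0.01195 = 0.002592 mol, which equals the excess n(HClO4).
So n(HClO4) consumed by the sample = 0.02055 - 0.002592 = 0.01796 mol.
n(Mg(OH)2) = 0.01796 / 2 = 0.008979 mol.
mass Mg(OH)2 = 0.008979 x 58.32 = 0.5236 g, so %Mg(OH)2 = 0.5236/0.5987 x 100 = 87.5%.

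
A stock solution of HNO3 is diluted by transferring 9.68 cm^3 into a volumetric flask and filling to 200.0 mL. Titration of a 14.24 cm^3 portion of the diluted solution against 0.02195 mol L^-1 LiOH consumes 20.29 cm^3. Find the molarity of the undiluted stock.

n(LiOH) = 0.02195 x 0.02029 = 0.0004454 mol.
n(HNO3) in the aliquot = 0.0004454 mol.
[diluted HNO3] = 0.0004454 / 0.01424 = 0.03128 M.
Dilution factor = 200.0/9.680 = 20.66, so [stock] = 0.03128 x 20.66 = 0.646 M.

0.646 M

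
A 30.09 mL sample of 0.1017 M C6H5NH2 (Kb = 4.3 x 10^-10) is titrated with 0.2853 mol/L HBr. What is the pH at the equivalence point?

2.88

n(C6H5NH2) = 0.1017 x 0.03009 = 0.003060 mol; V(HBr) at equivalence = 0.003060/0.2853 = 0.01073 L.
At equivalence the base is fully converted to C6H5NH3+; total volume = 0.04082 L, so [C6H5NH3+] = 0.003060/0.04082 = 0.07497 M.
Ka(C6H5NH3+) = Kw/Kb = 1.0e-14 / 4.3 x 10^-10 = 2.33e-5.
[H^+] = sqrt(Ka x [C6H5NH3+]) = sqrt(2.33e-5 x 0.07497) = 0.00132 M.
pH = -log(0.00132) = 2.88.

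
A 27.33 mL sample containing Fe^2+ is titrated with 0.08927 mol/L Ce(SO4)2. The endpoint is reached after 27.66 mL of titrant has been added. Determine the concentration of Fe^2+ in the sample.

0.0903 M

n(Ce(SO4)2) = 0.08927 x 0.02766 = 0.002469 mol.
From the balanced equation, 1 mol Ce(SO4)2 reacts with 1 mol Fe^2+, so n(Fe^2+) = 0.002469 x 1/1 = 0.002469 mol.
[Fe^2+] = 0.002469 / 0.02733 L = 0.0903 M.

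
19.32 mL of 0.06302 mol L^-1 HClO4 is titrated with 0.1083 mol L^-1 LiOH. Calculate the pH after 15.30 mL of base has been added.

n(acid) = 0.06302 x 0.01932 = 0.001218 mol; n(LiOH) added = 0.1083 x 0.01530 = 0.001657 mol.
Base is in excess by 0.001657 - 0.001218 = 0.0004394 mol in a total volume of 0.03462 L.
[OH^-] = 0.0004394/0.03462 = 0.01269 M, so pOH = 1.90 and pH = 14.00 - 1.90 = 12.10.

12.10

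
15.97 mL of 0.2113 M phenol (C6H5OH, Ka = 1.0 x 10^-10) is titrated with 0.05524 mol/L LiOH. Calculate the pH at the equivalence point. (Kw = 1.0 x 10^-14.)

n(C6H5OH) = 0.2113 x 0.01597 = 0.003374 mol; V(LiOH) at equivalence = 0.003374/0.05524 = 0.06109 L.
At equivalence all the acid is converted to C6H5O-; total volume = 0.01597 + 0.06109 = 0.07706 L, so [C6H5O-] = 0.003374/0.07706 = 0.04379 M.
Kb = Kw/Ka = 1.0e-14 / 1.0 x 10^-10 = 0.000100.
[OH^-] = sqrt(Kb x [C6H5O-]) = sqrt(0.000100 x 0.04379) = 0.00209 M.
pOH = 2.68, so pH = 14.00 - 2.68 = 11.32.

11.32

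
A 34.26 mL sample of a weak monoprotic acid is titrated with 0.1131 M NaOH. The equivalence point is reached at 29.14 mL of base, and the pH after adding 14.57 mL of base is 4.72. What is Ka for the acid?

14.57 mL is half of the equivalence volume, so this is the half-equivalence point where [HA] = [A^-].
At half-equivalence pH = pKa, so pKa = 4.72.
Ka = 10^(-4.72) = 1.9 x 10^-5.

1.9 x 10^-5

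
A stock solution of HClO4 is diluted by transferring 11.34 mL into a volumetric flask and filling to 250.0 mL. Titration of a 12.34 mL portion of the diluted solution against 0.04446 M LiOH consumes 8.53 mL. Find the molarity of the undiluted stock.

n(LiOH) = 0.04446 x 0.008530 = 0.0003792 mol.
n(HClO4) in the aliquot = 0.0003792 mol.
[diluted HClO4] = 0.0003792 / 0.01234 = 0.03073 M.
Dilution factor = 250.0/11.34 = 22.05, so [stock] = 0.03073 x 22.05 = 0.678 M.

0.678 M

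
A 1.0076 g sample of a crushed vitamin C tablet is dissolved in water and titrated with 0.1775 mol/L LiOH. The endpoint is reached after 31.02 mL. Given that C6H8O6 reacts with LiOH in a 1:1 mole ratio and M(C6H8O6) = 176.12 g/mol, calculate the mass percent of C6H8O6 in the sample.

96.2%

n(LiOH) = 0.1775 x 0.03102 = 0.005506 mol.
n(C6H8O6) = 0.005506 / 1 = 0.005506 mol.
mass of C6H8O6 = 0.005506 x 176.12 = 0.9697 g.
% purity = 0.9697 / 1.0076 x 100 = 96.2%.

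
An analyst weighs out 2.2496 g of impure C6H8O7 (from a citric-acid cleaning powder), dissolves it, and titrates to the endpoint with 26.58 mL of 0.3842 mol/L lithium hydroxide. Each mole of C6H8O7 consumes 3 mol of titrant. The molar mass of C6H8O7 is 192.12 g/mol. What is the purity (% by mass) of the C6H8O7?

29.1%

n(LiOH) = 0.3842 x 0.02658 = 0.01021 mol.
n(C6H8O7) = 0.01021 / 3 = 0.003404 mol.
mass of C6H8O7 = 0.003404 x 192.12 = 0.6540 g.
% purity = 0.6540 / 2.2496 x 100 = 29.1%.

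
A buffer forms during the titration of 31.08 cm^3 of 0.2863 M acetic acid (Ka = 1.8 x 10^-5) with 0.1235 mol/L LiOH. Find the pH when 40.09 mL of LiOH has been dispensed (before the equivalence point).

Initial n(CH3COOH) = 0.2863 x 0.03108 = 0.008898 mol.
n(LiOH) added = 0.1235 x 0.04009 = 0.004951 mol, converting that many moles of CH3COOH to CH3COO-.
Remaining n(CH3COOH) = 0.003947 mol; n(CH3COO-) = 0.004951 mol.
By Henderson-Hasselbalch, pH = pKa + log([A^-]/[HA]) = 4.74 + log(0.004951/0.003947) = 4.74 + (+0.10) = 4.84.

4.84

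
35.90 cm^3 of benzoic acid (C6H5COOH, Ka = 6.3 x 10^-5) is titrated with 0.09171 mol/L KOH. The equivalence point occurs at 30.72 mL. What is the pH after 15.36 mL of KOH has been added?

4.20

15.36 mL is exactly half the equivalence volume (30.72/2), i.e. the half-equivalence point.
There, n(HA) = n(A^-), so pH = pKa = -log(6.3 x 10^-5) = 4.20.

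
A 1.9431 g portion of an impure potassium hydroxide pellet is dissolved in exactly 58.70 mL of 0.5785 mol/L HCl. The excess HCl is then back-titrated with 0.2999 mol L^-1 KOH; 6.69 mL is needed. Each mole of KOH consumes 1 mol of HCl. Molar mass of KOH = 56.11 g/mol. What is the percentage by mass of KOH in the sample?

92.3%

Total n(HCl) added = 0.5785 x 0.05870 = 0.03396 mol.
n(KOH) used = 0.2999 x 0.006690 = 0.002006 mol, which equals the excess n(HCl).
So n(HCl) consumed by the sample = 0.03396 - 0.002006 = 0.03195 mol.
n(KOH) = 0.03195 / 1 = 0.03195 mol.
mass KOH = 0.03195 x 56.11 = 1.793 g, so %KOH = 1.793/1.9431 x 100 = 92.3%.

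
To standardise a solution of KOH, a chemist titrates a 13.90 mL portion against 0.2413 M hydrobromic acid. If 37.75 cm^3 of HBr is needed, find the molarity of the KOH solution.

n(HBr) delivered = 0.2413 x 0.03775 = 0.009109 mol.
For a 1:1 reaction, n(KOH) = 0.009109 mol.
[KOH] = 0.009109 mol / 0.01390 L = 0.655 M.

0.655 M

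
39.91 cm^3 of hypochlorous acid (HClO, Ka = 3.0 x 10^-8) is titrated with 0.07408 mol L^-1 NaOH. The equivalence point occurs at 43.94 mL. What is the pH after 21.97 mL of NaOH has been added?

7.52

21.97 mL is exactly half the equivalence volume (43.94/2), i.e. the half-equivalence point.
There, n(HA) = n(A^-), so pH = pKa = -log(3.0 x 10^-8) = 7.52.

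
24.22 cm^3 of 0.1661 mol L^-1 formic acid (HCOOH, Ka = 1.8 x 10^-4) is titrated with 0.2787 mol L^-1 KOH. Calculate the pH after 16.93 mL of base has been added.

12.23

n(acid) = 0.1661 x 0.02422 = 0.004023 mol; n(KOH) added = 0.2787 x 0.01693 = 0.004718 mol.
Base is in excess by 0.004718 - 0.004023 = 0.0006954 mol in a total volume of 0.04115 L.
[OH^-] = 0.0006954/0.04115 = 0.01690 M, so pOH = 1.77 and pH = 14.00 - 1.77 = 12.23.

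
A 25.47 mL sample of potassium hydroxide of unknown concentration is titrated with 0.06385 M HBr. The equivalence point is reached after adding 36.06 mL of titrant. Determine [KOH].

0.0904 M

n(HBr) delivered = 0.06385 x 0.03606 = 0.002302 mol.
For a 1:1 reaction, n(KOH) = 0.002302 mol.
[KOH] = 0.002302 mol / 0.02547 L = 0.0904 M.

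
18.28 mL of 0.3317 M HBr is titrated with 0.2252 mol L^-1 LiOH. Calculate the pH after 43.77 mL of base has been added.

12.79

n(acid) = 0.3317 x 0.01828 = 0.006063 mol; n(LiOH) added = 0.2252 x 0.04377 = 0.009857 mol.
Base is in excess by 0.009857 - 0.006063 = 0.003794 mol in a total volume of 0.06205 L.
[OH^-] = 0.003794/0.06205 = 0.06114 M, so pOH = 1.21 and pH = 14.00 - 1.21 = 12.79.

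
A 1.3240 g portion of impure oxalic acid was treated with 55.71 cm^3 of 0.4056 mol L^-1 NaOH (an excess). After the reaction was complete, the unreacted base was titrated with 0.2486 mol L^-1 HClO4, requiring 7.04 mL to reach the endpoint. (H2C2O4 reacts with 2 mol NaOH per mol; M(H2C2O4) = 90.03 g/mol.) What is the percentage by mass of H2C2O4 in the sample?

70.9%

Total n(NaOH) added = 0.4056 x 0.05571 = 0.02260 mol.
n(HClO4) used = 0.2486 x 0.007040 = 0.001750 mol, which equals the excess n(NaOH).
So n(NaOH) consumed by the sample = 0.02260 - 0.001750 = 0.02085 mol.
n(H2C2O4) = 0.02085 / 2 = 0.01042 mol.
mass H2C2O4 = 0.01042 x 90.03 = 0.9384 g, so %H2C2O4 = 0.9384/1.3240 x 100 = 70.9%.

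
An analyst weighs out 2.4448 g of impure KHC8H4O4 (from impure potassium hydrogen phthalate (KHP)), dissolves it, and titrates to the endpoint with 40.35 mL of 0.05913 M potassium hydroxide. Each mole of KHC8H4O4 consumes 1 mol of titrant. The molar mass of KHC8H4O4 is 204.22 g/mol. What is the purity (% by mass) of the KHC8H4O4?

n(KOH) = 0.05913 x 0.04035 = 0.002386 mol.
n(KHC8H4O4) = 0.002386 / 1 = 0.002386 mol.
mass of KHC8H4O4 = 0.002386 x 204.22 = 0.4872 g.
% purity = 0.4872 / 2.4448 x 100 = 19.9%.

19.9%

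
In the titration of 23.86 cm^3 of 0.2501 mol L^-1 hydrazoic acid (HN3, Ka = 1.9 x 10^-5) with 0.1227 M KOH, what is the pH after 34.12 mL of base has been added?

5.09

Initial n(HN3) = 0.2501 x 0.02386 = 0.005967 mol.
n(KOH) added = 0.1227 x 0.03412 = 0.004187 mol, converting that many moles of HN3 to N3-.
Remaining n(HN3) = 0.001781 mol; n(N3-) = 0.004187 mol.
By Henderson-Hasselbalch, pH = pKa + log([A^-]/[HA]) = 4.72 + log(0.004187/0.001781) = 4.72 + (+0.37) = 5.09.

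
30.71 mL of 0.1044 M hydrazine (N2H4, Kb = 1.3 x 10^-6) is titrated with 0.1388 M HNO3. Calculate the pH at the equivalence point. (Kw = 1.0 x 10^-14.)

4.67

n(N2H4) = 0.1044 x 0.03071 = 0.003206 mol; V(HNO3) at equivalence = 0.003206/0.1388 = 0.02310 L.
At equivalence the base is fully converted to N2H5+; total volume = 0.05381 L, so [N2H5+] = 0.003206/0.05381 = 0.05958 M.
Ka(N2H5+) = Kw/Kb = 1.0e-14 / 1.3 x 10^-6 = 7.69e-9.
[H^+] = sqrt(Ka x [N2H5+]) = sqrt(7.69e-9 x 0.05958) = 2.14e-5 M.
pH = -log(2.14e-5) = 4.67.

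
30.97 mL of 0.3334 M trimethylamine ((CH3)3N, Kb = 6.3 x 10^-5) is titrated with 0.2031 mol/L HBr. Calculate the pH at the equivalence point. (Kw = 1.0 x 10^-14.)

5.35

n((CH3)3N) = 0.3334 x 0.03097 = 0.01033 mol; V(HBr) at equivalence = 0.01033/0.2031 = 0.05084 L.
At equivalence the base is fully converted to (CH3)3NH+; total volume = 0.08181 L, so [(CH3)3NH+] = 0.01033/0.08181 = 0.1262 M.
Ka((CH3)3NH+) = Kw/Kb = 1.0e-14 / 6.3 x 10^-5 = 1.59e-10.
[H^+] = sqrt(Ka x [(CH3)3NH+]) = sqrt(1.59e-10 x 0.1262) = 4.48e-6 M.
pH = -log(4.48e-6) = 5.35.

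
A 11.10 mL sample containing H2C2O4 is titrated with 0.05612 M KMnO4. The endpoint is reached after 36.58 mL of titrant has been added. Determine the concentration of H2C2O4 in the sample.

0.462 M

n(KMnO4) = 0.05612 x 0.03658 = 0.002053 mol.
From the balanced equation, 2 mol KMnO4 reacts with 5 mol H2C2O4, so n(H2C2O4) = 0.002053 x 5/2 = 0.005132 mol.
[H2C2O4] = 0.005132 / 0.01110 L = 0.462 M.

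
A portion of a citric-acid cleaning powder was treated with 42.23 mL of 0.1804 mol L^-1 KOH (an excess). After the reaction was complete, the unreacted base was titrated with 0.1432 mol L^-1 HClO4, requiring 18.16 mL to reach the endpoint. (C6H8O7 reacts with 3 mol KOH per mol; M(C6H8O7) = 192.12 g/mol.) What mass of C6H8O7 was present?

Total n(KOH) added = 0.1804 x 0.04223 = 0.007618 mol.
n(HClO4) used = 0.1432 x 0.01816 = 0.002601 mol, which equals the excess n(KOH).
So n(KOH) consumed by the sample = 0.007618 - 0.002601 = 0.005018 mol.
n(C6H8O7) = 0.005018 / 3 = 0.001673 mol.
mass = 0.001673 mol x 192.12 g/mol = 0.321 g.

0.321 g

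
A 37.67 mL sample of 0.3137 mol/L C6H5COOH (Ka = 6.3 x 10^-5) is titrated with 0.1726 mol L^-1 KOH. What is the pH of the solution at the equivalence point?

8.62

n(C6H5COOH) = 0.3137 x 0.03767 = 0.01182 mol; V(KOH) at equivalence = 0.01182/0.1726 = 0.06847 L.
At equivalence all the acid is converted to C6H5COO-; total volume = 0.03767 + 0.06847 = 0.1061 L, so [C6H5COO-] = 0.01182/0.1061 = 0.1113 M.
Kb = Kw/Ka = 1.0e-14 / 6.3 x 10^-5 = 1.59e-10.
[OH^-] = sqrt(Kb x [C6H5COO-]) = sqrt(1.59e-10 x 0.1113) = 4.20e-6 M.
pOH = 5.38, so pH = 14.00 - 5.38 = 8.62.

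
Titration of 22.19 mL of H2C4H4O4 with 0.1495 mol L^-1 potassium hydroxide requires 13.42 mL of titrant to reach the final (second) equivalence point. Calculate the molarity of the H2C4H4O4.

0.0452 M

n(KOH) = 0.1495 x 0.01342 = 0.002006 mol.
At the final (second) equivalence point, 2 mol OH^- react per mol H2C4H4O4, so n(H2C4H4O4) = 0.002006 / 2 = 0.001003 mol.
[H2C4H4O4] = 0.001003 / 0.02219 L = 0.0452 M.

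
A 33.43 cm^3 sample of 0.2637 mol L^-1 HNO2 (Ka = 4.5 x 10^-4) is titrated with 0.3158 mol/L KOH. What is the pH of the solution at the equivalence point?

n(HNO2) = 0.2637 x 0.03343 = 0.008815 mol; V(KOH) at equivalence = 0.008815/0.3158 = 0.02791 L.
At equivalence all the acid is converted to NO2-; total volume = 0.03343 + 0.02791 = 0.06134 L, so [NO2-] = 0.008815/0.06134 = 0.1437 M.
Kb = Kw/Ka = 1.0e-14 / 4.5 x 10^-4 = 2.22e-11.
[OH^-] = sqrt(Kb x [NO2-]) = sqrt(2.22e-11 x 0.1437) = 1.79e-6 M.
pOH = 5.75, so pH = 14.00 - 5.75 = 8.25.

8.25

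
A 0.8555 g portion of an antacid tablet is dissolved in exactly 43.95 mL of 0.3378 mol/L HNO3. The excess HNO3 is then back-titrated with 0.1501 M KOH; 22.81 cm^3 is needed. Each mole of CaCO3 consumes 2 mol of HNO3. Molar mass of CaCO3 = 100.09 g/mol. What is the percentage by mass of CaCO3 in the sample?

Total n(HNO3) added = 0.3378 x 0.04395 = 0.01485 mol.
n(KOH) used = 0.1501 x 0.02281 = 0.003424 mol, which equals the excess n(HNO3).
So n(HNO3) consumed by the sample = 0.01485 - 0.003424 = 0.01142 mol.
n(CaCO3) = 0.01142 / 2 = 0.005711 mol.
mass CaCO3 = 0.005711 x 100.09 = 0.5716 g, so %CaCO3 = 0.5716/0.8555 x 100 = 66.8%.

66.8%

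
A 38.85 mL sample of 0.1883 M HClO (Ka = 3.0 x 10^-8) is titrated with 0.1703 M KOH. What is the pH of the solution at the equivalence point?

n(HClO) = 0.1883 x 0.03885 = 0.007315 mol; V(KOH) at equivalence = 0.007315/0.1703 = 0.04296 L.
At equivalence all the acid is converted to ClO-; total volume = 0.03885 + 0.04296 = 0.08181 L, so [ClO-] = 0.007315/0.08181 = 0.08942 M.
Kb = Kw/Ka = 1.0e-14 / 3.0 x 10^-8 = 3.33e-7.
[OH^-] = sqrt(Kb x [ClO-]) = sqrt(3.33e-7 x 0.08942) = 0.000173 M.
pOH = 3.76, so pH = 14.00 - 3.76 = 10.24.

10.24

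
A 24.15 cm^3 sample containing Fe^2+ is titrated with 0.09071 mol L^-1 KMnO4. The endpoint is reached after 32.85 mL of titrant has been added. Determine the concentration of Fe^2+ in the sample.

n(KMnO4) = 0.09071 x 0.03285 = 0.002980 mol.
From the balanced equation, 1 mol KMnO4 reacts with 5 mol Fe^2+, so n(Fe^2+) = 0.002980 x 5/1 = 0.01490 mol.
[Fe^2+] = 0.01490 / 0.02415 L = 0.617 M.

0.617 M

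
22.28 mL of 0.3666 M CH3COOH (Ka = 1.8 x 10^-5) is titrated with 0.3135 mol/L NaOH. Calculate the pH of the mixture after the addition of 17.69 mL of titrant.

Initial n(CH3COOH) = 0.3666 x 0.02228 = 0.008168 mol.
n(NaOH) added = 0.3135 x 0.01769 = 0.005546 mol, converting that many moles of CH3COOH to CH3COO-.
Remaining n(CH3COOH) = 0.002622 mol; n(CH3COO-) = 0.005546 mol.
By Henderson-Hasselbalch, pH = pKa + log([A^-]/[HA]) = 4.74 + log(0.005546/0.002622) = 4.74 + (+0.33) = 5.07.

5.07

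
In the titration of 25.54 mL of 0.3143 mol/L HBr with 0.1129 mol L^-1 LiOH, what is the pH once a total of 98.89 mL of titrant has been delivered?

12.40

n(acid) = 0.3143 x 0.02554 = 0.008027 mol; n(LiOH) added = 0.1129 x 0.09889 = 0.01116 mol.
Base is in excess by 0.01116 - 0.008027 = 0.003137 mol in a total volume of 0.1244 L.
[OH^-] = 0.003137/0.1244 = 0.02521 M, so pOH = 1.60 and pH = 14.00 - 1.60 = 12.40.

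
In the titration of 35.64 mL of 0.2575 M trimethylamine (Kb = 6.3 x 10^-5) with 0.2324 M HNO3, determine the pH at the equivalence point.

5.36

n((CH3)3N) = 0.2575 x 0.03564 = 0.009177 mol; V(HNO3) at equivalence = 0.009177/0.2324 = 0.03949 L.
At equivalence the base is fully converted to (CH3)3NH+; total volume = 0.07513 L, so [(CH3)3NH+] = 0.009177/0.07513 = 0.1222 M.
Ka((CH3)3NH+) = Kw/Kb = 1.0e-14 / 6.3 x 10^-5 = 1.59e-10.
[H^+] = sqrt(Ka x [(CH3)3NH+]) = sqrt(1.59e-10 x 0.1222) = 4.40e-6 M.
pH = -log(4.40e-6) = 5.36.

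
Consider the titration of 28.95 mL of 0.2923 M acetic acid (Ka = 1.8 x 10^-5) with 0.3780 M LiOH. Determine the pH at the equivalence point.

n(CH3COOH) = 0.2923 x 0.02895 = 0.008462 mol; V(LiOH) at equivalence = 0.008462/0.3780 = 0.02239 L.
At equivalence all the acid is converted to CH3COO-; total volume = 0.02895 + 0.02239 = 0.05134 L, so [CH3COO-] = 0.008462/0.05134 = 0.1648 M.
Kb = Kw/Ka = 1.0e-14 / 1.8 x 10^-5 = 5.56e-10.
[OH^-] = sqrt(Kb x [CH3COO-]) = sqrt(5.56e-10 x 0.1648) = 9.57e-6 M.
pOH = 5.02, so pH = 14.00 - 5.02 = 8.98.

8.98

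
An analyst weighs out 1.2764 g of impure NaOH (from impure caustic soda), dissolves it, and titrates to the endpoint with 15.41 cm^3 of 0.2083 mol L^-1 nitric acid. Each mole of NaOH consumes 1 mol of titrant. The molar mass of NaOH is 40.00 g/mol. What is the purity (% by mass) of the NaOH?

10.1%

n(HNO3) = 0.2083 x 0.01541 = 0.003210 mol.
n(NaOH) = 0.003210 / 1 = 0.003210 mol.
mass of NaOH = 0.003210 x 40.00 = 0.1284 g.
% purity = 0.1284 / 1.2764 x 100 = 10.1%.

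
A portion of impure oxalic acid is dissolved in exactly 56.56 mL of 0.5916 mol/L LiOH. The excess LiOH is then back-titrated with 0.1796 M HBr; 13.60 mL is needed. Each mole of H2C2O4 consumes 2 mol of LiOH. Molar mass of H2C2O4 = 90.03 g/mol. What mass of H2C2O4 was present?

Total n(LiOH) added = 0.5916 x 0.05656 = 0.03346 mol.
n(HBr) used = 0.1796 x 0.01360 = 0.002443 mol, which equals the excess n(LiOH).
So n(LiOH) consumed by the sample = 0.03346 - 0.002443 = 0.03102 mol.
n(H2C2O4) = 0.03102 / 2 = 0.01551 mol.
mass = 0.01551 mol x 90.03 g/mol = 1.40 g.

1.40 g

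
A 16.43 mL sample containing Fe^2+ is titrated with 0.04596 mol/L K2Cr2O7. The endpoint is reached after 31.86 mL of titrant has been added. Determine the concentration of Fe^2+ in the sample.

n(K2Cr2O7) = 0.04596 x 0.03186 = 0.001464 mol.
From the balanced equation, 1 mol K2Cr2O7 reacts with 6 mol Fe^2+, so n(Fe^2+) = 0.001464 x 6/1 = 0.008786 mol.
[Fe^2+] = 0.008786 / 0.01643 L = 0.535 M.

0.535 M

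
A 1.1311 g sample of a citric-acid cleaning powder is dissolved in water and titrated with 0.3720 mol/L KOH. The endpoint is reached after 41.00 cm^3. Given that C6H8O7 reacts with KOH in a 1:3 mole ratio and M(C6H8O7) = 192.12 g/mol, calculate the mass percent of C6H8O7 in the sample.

86.4%

n(KOH) = 0.3720 x 0.04100 = 0.01525 mol.
n(C6H8O7) = 0.01525 / 3 = 0.005084 mol.
mass of C6H8O7 = 0.005084 x 192.12 = 0.9767 g.
% purity = 0.9767 / 1.1311 x 100 = 86.4%.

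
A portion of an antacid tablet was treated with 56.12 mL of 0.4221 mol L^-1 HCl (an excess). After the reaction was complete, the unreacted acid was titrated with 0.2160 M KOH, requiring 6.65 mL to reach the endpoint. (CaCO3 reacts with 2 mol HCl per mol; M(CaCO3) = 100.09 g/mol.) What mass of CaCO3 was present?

Total n(HCl) added = 0.4221 x 0.05612 = 0.02369 mol.
n(KOH) used = 0.2160 x 0.006650 = 0.001436 mol, which equals the excess n(HCl).
So n(HCl) consumed by the sample = 0.02369 - 0.001436 = 0.02225 mol.
n(CaCO3) = 0.02225 / 2 = 0.01113 mol.
mass = 0.01113 mol x 100.09 g/mol = 1.11 g.

1.11 g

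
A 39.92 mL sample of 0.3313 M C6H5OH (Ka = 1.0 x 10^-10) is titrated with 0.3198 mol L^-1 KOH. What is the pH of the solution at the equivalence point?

n(C6H5OH) = 0.3313 x 0.03992 = 0.01323 mol; V(KOH) at equivalence = 0.01323/0.3198 = 0.04136 L.
At equivalence all the acid is converted to C6H5O-; total volume = 0.03992 + 0.04136 = 0.08128 L, so [C6H5O-] = 0.01323/0.08128 = 0.1627 M.
Kb = Kw/Ka = 1.0e-14 / 1.0 x 10^-10 = 0.000100.
[OH^-] = sqrt(Kb x [C6H5O-]) = sqrt(0.000100 x 0.1627) = 0.00403 M.
pOH = 2.39, so pH = 14.00 - 2.39 = 11.61.

11.61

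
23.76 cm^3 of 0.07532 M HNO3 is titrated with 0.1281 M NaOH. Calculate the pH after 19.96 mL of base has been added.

n(acid) = 0.07532 x 0.02376 = 0.001790 mol; n(NaOH) added = 0.1281 x 0.01996 = 0.002557 mol.
Base is in excess by 0.002557 - 0.001790 = 0.0007673 mol in a total volume of 0.04372 L.
[OH^-] = 0.0007673/0.04372 = 0.01755 M, so pOH = 1.76 and pH = 14.00 - 1.76 = 12.24.

12.24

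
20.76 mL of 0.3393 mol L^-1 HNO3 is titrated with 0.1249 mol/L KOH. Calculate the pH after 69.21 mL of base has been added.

n(acid) = 0.3393 x 0.02076 = 0.007044 mol; n(KOH) added = 0.1249 x 0.06921 = 0.008644 mol.
Base is in excess by 0.008644 - 0.007044 = 0.001600 mol in a total volume of 0.08997 L.
[OH^-] = 0.001600/0.08997 = 0.01779 M, so pOH = 1.75 and pH = 14.00 - 1.75 = 12.25.

12.25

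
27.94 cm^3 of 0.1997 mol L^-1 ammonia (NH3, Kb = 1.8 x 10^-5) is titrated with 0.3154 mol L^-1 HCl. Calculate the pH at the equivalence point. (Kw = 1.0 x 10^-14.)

5.08

n(NH3) = 0.1997 x 0.02794 = 0.005580 mol; V(HCl) at equivalence = 0.005580/0.3154 = 0.01769 L.
At equivalence the base is fully converted to NH4+; total volume = 0.04563 L, so [NH4+] = 0.005580/0.04563 = 0.1223 M.
Ka(NH4+) = Kw/Kb = 1.0e-14 / 1.8 x 10^-5 = 5.56e-10.
[H^+] = sqrt(Ka x [NH4+]) = sqrt(5.56e-10 x 0.1223) = 8.24e-6 M.
pH = -log(8.24e-6) = 5.08.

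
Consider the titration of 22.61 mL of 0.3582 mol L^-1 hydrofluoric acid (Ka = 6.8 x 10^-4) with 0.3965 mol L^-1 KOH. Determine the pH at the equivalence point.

n(HF) = 0.3582 x 0.02261 = 0.008099 mol; V(KOH) at equivalence = 0.008099/0.3965 = 0.02043 L.
At equivalence all the acid is converted to F-; total volume = 0.02261 + 0.02043 = 0.04304 L, so [F-] = 0.008099/0.04304 = 0.1882 M.
Kb = Kw/Ka = 1.0e-14 / 6.8 x 10^-4 = 1.47e-11.
[OH^-] = sqrt(Kb x [F-]) = sqrt(1.47e-11 x 0.1882) = 1.66e-6 M.
pOH = 5.78, so pH = 14.00 - 5.78 = 8.22.

8.22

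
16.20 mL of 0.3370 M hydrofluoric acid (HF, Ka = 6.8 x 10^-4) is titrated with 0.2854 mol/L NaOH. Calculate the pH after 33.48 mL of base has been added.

12.92

n(acid) = 0.3370 x 0.01620 = 0.005459 mol; n(NaOH) added = 0.2854 x 0.03348 = 0.009555 mol.
Base is in excess by 0.009555 - 0.005459 = 0.004096 mol in a total volume of 0.04968 L.
[OH^-] = 0.004096/0.04968 = 0.08244 M, so pOH = 1.08 and pH = 14.00 - 1.08 = 12.92.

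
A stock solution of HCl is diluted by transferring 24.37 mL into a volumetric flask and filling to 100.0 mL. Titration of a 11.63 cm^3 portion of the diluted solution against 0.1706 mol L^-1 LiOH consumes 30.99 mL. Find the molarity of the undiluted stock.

n(LiOH) = 0.1706 x 0.03099 = 0.005287 mol.
n(HCl) in the aliquot = 0.005287 mol.
[diluted HCl] = 0.005287 / 0.01163 = 0.4546 M.
Dilution factor = 100.0/24.37 = 4.103, so [stock] = 0.4546 x 4.103 = 1.87 M.

1.87 M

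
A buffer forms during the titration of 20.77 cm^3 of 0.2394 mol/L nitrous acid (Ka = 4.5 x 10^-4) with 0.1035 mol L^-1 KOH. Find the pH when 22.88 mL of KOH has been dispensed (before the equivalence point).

3.31

Initial n(HNO2) = 0.2394 x 0.02077 = 0.004972 mol.
n(KOH) added = 0.1035 x 0.02288 = 0.002368 mol, converting that many moles of HNO2 to NO2-.
Remaining n(HNO2) = 0.002604 mol; n(NO2-) = 0.002368 mol.
By Henderson-Hasselbalch, pH = pKa + log([A^-]/[HA]) = 3.35 + log(0.002368/0.002604) = 3.35 + (-0.04) = 3.31.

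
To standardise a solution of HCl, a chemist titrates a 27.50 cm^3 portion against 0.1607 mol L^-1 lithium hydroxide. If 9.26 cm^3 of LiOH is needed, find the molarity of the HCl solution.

0.0541 M

n(LiOH) delivered = 0.1607 x 0.009260 = 0.001488 mol.
For a 1:1 reaction, n(HCl) = 0.001488 mol.
[HCl] = 0.001488 mol / 0.02750 L = 0.0541 M.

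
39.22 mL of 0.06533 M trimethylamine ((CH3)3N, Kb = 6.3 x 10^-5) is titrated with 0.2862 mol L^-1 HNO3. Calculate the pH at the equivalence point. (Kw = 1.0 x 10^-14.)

n((CH3)3N) = 0.06533 x 0.03922 = 0.002562 mol; V(HNO3) at equivalence = 0.002562/0.2862 = 0.008953 L.
At equivalence the base is fully converted to (CH3)3NH+; total volume = 0.04817 L, so [(CH3)3NH+] = 0.002562/0.04817 = 0.05319 M.
Ka((CH3)3NH+) = Kw/Kb = 1.0e-14 / 6.3 x 10^-5 = 1.59e-10.
[H^+] = sqrt(Ka x [(CH3)3NH+]) = sqrt(1.59e-10 x 0.05319) = 2.91e-6 M.
pH = -log(2.91e-6) = 5.54.

5.54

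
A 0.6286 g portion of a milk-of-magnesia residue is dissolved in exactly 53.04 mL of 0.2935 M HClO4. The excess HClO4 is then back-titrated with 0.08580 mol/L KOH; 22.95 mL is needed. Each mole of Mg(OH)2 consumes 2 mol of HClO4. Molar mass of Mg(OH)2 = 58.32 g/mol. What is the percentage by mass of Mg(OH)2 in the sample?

Total n(HClO4) added = 0.2935 x 0.05304 = 0.01557 mol.
n(KOH) used = 0.08580 x 0.02295 = 0.001969 mol, which equals the excess n(HClO4).
So n(HClO4) consumed by the sample = 0.01557 - 0.001969 = 0.01360 mol.
n(Mg(OH)2) = 0.01360 / 2 = 0.006799 mol.
mass Mg(OH)2 = 0.006799 x 58.32 = 0.3965 g, so %Mg(OH)2 = 0.3965/0.6286 x 100 = 63.1%.

63.1%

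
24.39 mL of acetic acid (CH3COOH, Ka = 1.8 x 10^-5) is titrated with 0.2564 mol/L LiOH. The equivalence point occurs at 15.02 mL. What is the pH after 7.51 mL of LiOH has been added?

4.74

7.51 mL is exactly half the equivalence volume (15.02/2), i.e. the half-equivalence point.
There, n(HA) = n(A^-), so pH = pKa = -log(1.8 x 10^-5) = 4.74.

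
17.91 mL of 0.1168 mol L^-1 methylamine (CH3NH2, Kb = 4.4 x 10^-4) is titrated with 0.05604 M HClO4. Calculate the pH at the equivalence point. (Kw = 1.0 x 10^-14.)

n(CH3NH2) = 0.1168 x 0.01791 = 0.002092 mol; V(HClO4) at equivalence = 0.002092/0.05604 = 0.03733 L.
At equivalence the base is fully converted to CH3NH3+; total volume = 0.05524 L, so [CH3NH3+] = 0.002092/0.05524 = 0.03787 M.
Ka(CH3NH3+) = Kw/Kb = 1.0e-14 / 4.4 x 10^-4 = 2.27e-11.
[H^+] = sqrt(Ka x [CH3NH3+]) = sqrt(2.27e-11 x 0.03787) = 9.28e-7 M.
pH = -log(9.28e-7) = 6.03.

6.03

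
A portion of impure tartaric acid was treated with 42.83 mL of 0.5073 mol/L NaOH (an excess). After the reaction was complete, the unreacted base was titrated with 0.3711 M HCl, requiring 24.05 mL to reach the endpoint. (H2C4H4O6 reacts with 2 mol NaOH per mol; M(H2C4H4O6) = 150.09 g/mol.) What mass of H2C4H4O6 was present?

Total n(NaOH) added = 0.5073 x 0.04283 = 0.02173 mol.
n(HCl) used = 0.3711 x 0.02405 = 0.008925 mol, which equals the excess n(NaOH).
So n(NaOH) consumed by the sample = 0.02173 - 0.008925 = 0.01280 mol.
n(H2C4H4O6) = 0.01280 / 2 = 0.006401 mol.
mass = 0.006401 mol x 150.09 g/mol = 0.961 g.

0.961 g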